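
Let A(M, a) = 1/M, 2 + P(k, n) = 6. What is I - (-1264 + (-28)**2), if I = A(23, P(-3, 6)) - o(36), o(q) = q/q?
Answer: 11018/23 ≈ 479.04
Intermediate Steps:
P(k, n) = 4 (P(k, n) = -2 + 6 = 4)
o(q) = 1
I = -22/23 (I = 1/23 - 1*1 = 1/23 - 1 = -22/23 ≈ -0.95652)
I - (-1264 + (-28)**2) = -22/23 - (-1264 + (-28)**2) = -22/23 - (-1264 + 784) = -22/23 - 1*(-480) = -22/23 + 480 = 11018/23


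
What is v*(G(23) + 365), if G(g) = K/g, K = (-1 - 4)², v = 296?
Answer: 2492320/23 ≈ 1.0836e+5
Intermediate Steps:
K = 25 (K = (-5)² = 25)
G(g) = 25/g
v*(G(23) + 365) = 296*(25/23 + 365) = 296*(8420/23) = 2492320/23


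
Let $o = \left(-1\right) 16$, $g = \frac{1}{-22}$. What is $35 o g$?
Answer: $\frac{280}{11} \approx 25.455$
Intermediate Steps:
$g = - \frac{1}{22} \approx -0.045455$
$o = -16$
$35 o g = 35 \left(-16\right) \left(- \frac{1}{22}\right) = \left(-560\right) \left(- \frac{1}{22}\right) = \frac{280}{11}$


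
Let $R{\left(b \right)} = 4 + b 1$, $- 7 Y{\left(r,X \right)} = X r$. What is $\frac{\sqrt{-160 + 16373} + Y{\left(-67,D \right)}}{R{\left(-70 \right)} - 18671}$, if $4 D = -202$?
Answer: $\frac{6767}{262318} - \frac{\sqrt{16213}}{18737} \approx 0.019001$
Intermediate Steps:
$D = - \frac{101}{2}$ ($D = \frac{1}{4} \left(-202\right) = - \frac{101}{2} \approx -50.5$)
$Y{\left(r,X \right)} = - \frac{X r}{7}$
$R{\left(b \right)} = 4 + b$
$\frac{\sqrt{-160 + 16373} + Y{\left(-67,D \right)}}{R{\left(-70 \right)} - 18671} = \frac{\sqrt{-160 + 16373} - \left(- \frac{101}{14}\right) \left(-67\right)}{\left(4 - 70\right) - 18671} = \frac{\sqrt{16213} - \frac{6767}{14}}{-66 - 18671} = \frac{- \frac{6767}{14} + \sqrt{16213}}{-18737} = \left(- \frac{6767}{14} + \sqrt{16213}\right) \left(- \frac{1}{18737}\right) = \frac{6767}{262318} - \frac{\sqrt{16213}}{18737}$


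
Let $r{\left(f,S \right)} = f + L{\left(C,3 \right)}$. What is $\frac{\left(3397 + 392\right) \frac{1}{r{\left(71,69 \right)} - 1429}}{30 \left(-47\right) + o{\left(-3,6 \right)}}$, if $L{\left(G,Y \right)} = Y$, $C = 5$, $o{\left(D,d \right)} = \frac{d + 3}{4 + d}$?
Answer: $\frac{2526}{1272887} \approx 0.0019845$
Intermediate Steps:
$o{\left(D,d \right)} = \frac{3 + d}{4 + d}$
$r{\left(f,S \right)} = 3 + f$ ($r{\left(f,S \right)} = f + 3 = 3 + f$)
$\frac{\left(3397 + 392\right) \frac{1}{r{\left(71,69 \right)} - 1429}}{30 \left(-47\right) + o{\left(-3,6 \right)}} = \frac{\left(3397 + 392\right) \frac{1}{\left(3 + 71\right) - 1429}}{30 \left(-47\right) + \frac{3 + 6}{4 + 6}} = \frac{3789 \frac{1}{74 - 1429}}{-1410 + \frac{1}{10} \cdot 9} = \frac{3789 \frac{1}{-1355}}{-1410 + \frac{1}{10} \cdot 9} = \frac{3789 \left(- \frac{1}{1355}\right)}{-1410 + \frac{9}{10}} = - \frac{3789}{1355 \left(- \frac{14091}{10}\right)} = \left(- \frac{3789}{1355}\right) \left(- \frac{10}{14091}\right) = \frac{2526}{1272887}$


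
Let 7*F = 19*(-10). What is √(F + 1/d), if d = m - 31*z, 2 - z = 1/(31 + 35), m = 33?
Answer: 2*I*√24091102/1883 ≈ 5.2132*I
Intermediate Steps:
z = 131/66 (z = 2 - 1/(31 + 35) = 2 - 1/66 = 131/66 ≈ 1.9848)
d = -1883/66 (d = 33 - 31*131/66 = 33 - 4061/66 = -1883/66 ≈ -28.530)
F = -190/7 (F = (19*(-10))/7 = (⅐)*(-190) = -190/7 ≈ -27.143)
√(F + 1/d) = √(-190/7 + 1/(-1883/66)) = √(-190/7 - 66/1883) = √(-51176/1883) = 2*I*√24091102/1883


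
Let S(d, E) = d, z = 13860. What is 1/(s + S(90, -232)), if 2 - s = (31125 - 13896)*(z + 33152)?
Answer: -1/809969656 ≈ -1.2346e-9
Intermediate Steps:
s = -809969746 (s = 2 - (31125 - 13896)*(13860 + 33152) = 2 - 17229*47012 = 2 - 1*809969748 = 2 - 809969748 = -809969746)
1/(s + S(90, -232)) = 1/(-809969746 + 90) = 1/(-809969656) = -1/809969656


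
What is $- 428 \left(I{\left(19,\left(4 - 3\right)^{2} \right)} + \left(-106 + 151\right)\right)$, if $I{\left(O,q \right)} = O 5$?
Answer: $-59920$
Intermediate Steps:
$I{\left(O,q \right)} = 5 O$
$- 428 \left(I{\left(19,\left(4 - 3\right)^{2} \right)} + \left(-106 + 151\right)\right) = - 428 \left(5 \cdot 19 + \left(-106 + 151\right)\right) = - 428 \left(95 + 45\right) = \left(-428\right) 140 = -59920$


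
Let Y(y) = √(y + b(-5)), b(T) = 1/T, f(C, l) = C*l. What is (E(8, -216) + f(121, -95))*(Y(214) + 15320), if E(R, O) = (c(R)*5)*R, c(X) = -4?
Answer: -178554600 - 2331*√5345 ≈ -1.7873e+8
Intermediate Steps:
E(R, O) = -20*R (E(R, O) = (-4*5)*R = -20*R)
Y(y) = √(-⅕ + y) (Y(y) = √(y + 1/(-5)) = √(y - ⅕) = √(-⅕ + y))
(E(8, -216) + f(121, -95))*(Y(214) + 15320) = (-20*8 + 121*(-95))*(√(-5 + 25*214)/5 + 15320) = (-160 - 11495)*(√(-5 + 5350)/5 + 15320) = -11655*(√5345/5 + 15320) = -11655*(15320 + √5345/5) = -178554600 - 2331*√5345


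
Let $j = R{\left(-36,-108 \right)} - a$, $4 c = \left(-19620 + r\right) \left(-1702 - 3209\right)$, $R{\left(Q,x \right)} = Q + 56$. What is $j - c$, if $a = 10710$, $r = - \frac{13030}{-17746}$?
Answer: $- \frac{855294859175}{35492} \approx -2.4098 \cdot 10^{7}$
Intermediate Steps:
$r = \frac{6515}{8873}$ ($r = \left(-13030\right) \left(- \frac{1}{17746}\right) = \frac{6515}{8873} \approx 0.73425$)
$R{\left(Q,x \right)} = 56 + Q$
$c = \frac{854915449695}{35492}$ ($c = \frac{\left(-19620 + \frac{6515}{8873}\right) \left(-1702 - 3209\right)}{4} = \frac{\left(- \frac{174081745}{8873}\right) \left(-4911\right)}{4} = \frac{1}{4} \cdot \frac{854915449695}{8873} = \frac{854915449695}{35492} \approx 2.4088 \cdot 10^{7}$)
$j = -10690$ ($j = \left(56 - 36\right) - 10710 = 20 - 10710 = -10690$)
$j - c = -10690 - \frac{854915449695}{35492} = - \frac{855294859175}{35492}$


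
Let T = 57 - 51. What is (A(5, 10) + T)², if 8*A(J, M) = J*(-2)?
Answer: 361/16 ≈ 22.563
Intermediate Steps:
A(J, M) = -J/4 (A(J, M) = (J*(-2))/8 = (-2*J)/8 = -J/4)
T = 6
(A(5, 10) + T)² = (-¼*5 + 6)² = (-5/4 + 6)² = (19/4)² = 361/16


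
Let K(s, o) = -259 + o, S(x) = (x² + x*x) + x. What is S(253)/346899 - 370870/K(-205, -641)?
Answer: 4292329201/10406970 ≈ 412.45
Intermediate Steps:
S(x) = x + 2*x² (S(x) = (x² + x²) + x = 2*x² + x = x + 2*x²)
S(253)/346899 - 370870/K(-205, -641) = (253*(1 + 2*253))/346899 - 370870/(-259 - 641) = (253*(1 + 506))*(1/346899) - 370870/(-900) = (253*507)*(1/346899) - 370870*(-1/900) = 128271*(1/346899) + 37087/90 = 42757/115633 + 37087/90 = 4292329201/10406970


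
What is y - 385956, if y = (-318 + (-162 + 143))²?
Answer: -272387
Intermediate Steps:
y = 113569 (y = (-318 - 19)² = (-337)² = 113569)
y - 385956 = 113569 - 385956 = -272387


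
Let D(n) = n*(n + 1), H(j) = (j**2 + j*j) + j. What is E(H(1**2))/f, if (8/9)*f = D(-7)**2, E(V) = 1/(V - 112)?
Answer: -2/432621 ≈ -4.6230e-6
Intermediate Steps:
H(j) = j + 2*j**2 (H(j) = (j**2 + j**2) + j = 2*j**2 + j = j + 2*j**2)
D(n) = n*(1 + n)
E(V) = 1/(-112 + V)
f = 3969/2 (f = 9*(-7*(1 - 7))**2/8 = 9*(-7*(-6))**2/8 = (9/8)*42**2 = (9/8)*1764 = 3969/2 ≈ 1984.5)
E(H(1**2))/f = 1/((-112 + 1**2*(1 + 2*1**2))*(3969/2)) = (2/3969)/(-112 + 1*(1 + 2*1)) = (2/3969)/(-112 + 1*(1 + 2)) = (2/3969)/(-112 + 1*3) = (2/3969)/(-112 + 3) = (2/3969)/(-109) = -1/109*2/3969 = -2/432621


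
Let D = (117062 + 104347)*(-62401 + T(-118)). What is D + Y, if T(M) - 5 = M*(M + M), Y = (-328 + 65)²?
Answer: -7649168963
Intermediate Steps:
Y = 69169 (Y = (-263)² = 69169)
T(M) = 5 + 2*M² (T(M) = 5 + M*(M + M) = 5 + M*(2*M) = 5 + 2*M²)
D = -7649238132 (D = (117062 + 104347)*(-62401 + (5 + 2*(-118)²)) = 221409*(-62401 + (5 + 2*13924)) = 221409*(-62401 + (5 + 27848)) = 221409*(-62401 + 27853) = 221409*(-34548) = -7649238132)
D + Y = -7649238132 + 69169 = -7649168963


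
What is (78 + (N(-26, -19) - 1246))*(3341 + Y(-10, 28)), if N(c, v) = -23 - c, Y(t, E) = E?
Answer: -3924885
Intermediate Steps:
(78 + (N(-26, -19) - 1246))*(3341 + Y(-10, 28)) = (78 + ((-23 - 1*(-26)) - 1246))*(3341 + 28) = (78 + ((-23 + 26) - 1246))*3369 = (78 + (3 - 1246))*3369 = (78 - 1243)*3369 = -1165*3369 = -3924885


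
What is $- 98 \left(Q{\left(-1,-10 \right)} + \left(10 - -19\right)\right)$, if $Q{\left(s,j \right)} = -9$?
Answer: $-1960$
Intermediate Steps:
$- 98 \left(Q{\left(-1,-10 \right)} + \left(10 - -19\right)\right) = - 98 \left(-9 + \left(10 - -19\right)\right) = - 98 \left(-9 + \left(10 + 19\right)\right) = - 98 \left(-9 + 29\right) = \left(-98\right) 20 = -1960$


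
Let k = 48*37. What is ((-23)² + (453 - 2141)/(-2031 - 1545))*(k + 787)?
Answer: 606595462/447 ≈ 1.3570e+6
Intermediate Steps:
k = 1776
((-23)² + (453 - 2141)/(-2031 - 1545))*(k + 787) = ((-23)² + (453 - 2141)/(-2031 - 1545))*(1776 + 787) = (529 - 1688/(-3576))*2563 = (529 - 1688*(-1/3576))*2563 = (529 + 211/447)*2563 = (236674/447)*2563 = 606595462/447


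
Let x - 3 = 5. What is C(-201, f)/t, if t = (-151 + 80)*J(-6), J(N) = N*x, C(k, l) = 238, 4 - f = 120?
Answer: 119/1704 ≈ 0.069836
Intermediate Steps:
f = -116 (f = 4 - 1*120 = 4 - 120 = -116)
x = 8 (x = 3 + 5 = 8)
J(N) = 8*N (J(N) = N*8 = 8*N)
t = 3408 (t = (-151 + 80)*(8*(-6)) = -71*(-48) = 3408)
C(-201, f)/t = 238/3408 = 238*(1/3408) = 119/1704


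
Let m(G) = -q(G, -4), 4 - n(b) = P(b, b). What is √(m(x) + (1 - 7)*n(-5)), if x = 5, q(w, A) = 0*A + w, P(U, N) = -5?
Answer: I*√59 ≈ 7.6811*I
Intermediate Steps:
n(b) = 9 (n(b) = 4 - 1*(-5) = 4 + 5 = 9)
q(w, A) = w (q(w, A) = 0 + w = w)
m(G) = -G
√(m(x) + (1 - 7)*n(-5)) = √(-1*5 + (1 - 7)*9) = √(-5 - 6*9) = √(-5 - 54) = √(-59) = I*√59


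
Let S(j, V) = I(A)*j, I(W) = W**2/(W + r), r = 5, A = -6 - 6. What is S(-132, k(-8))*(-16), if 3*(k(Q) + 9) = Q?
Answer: -304128/7 ≈ -43447.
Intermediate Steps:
k(Q) = -9 + Q/3
A = -12
I(W) = W**2/(5 + W) (I(W) = W**2/(W + 5) = W**2/(5 + W))
S(j, V) = -144*j/7 (S(j, V) = ((-12)**2/(5 - 12))*j = (144/(-7))*j = (144*(-1/7))*j = -144*j/7)
S(-132, k(-8))*(-16) = -144/7*(-132)*(-16) = (19008/7)*(-16) = -304128/7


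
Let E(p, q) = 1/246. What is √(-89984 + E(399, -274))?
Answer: I*√5445471498/246 ≈ 299.97*I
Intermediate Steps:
E(p, q) = 1/246
√(-89984 + E(399, -274)) = √(-89984 + 1/246) = √(-22136063/246) = I*√5445471498/246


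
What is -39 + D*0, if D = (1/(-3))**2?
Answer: -39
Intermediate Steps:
D = 1/9 (D = (-1/3)**2 = 1/9 ≈ 0.11111)
-39 + D*0 = -39 + (1/9)*0 = -39 + 0 = -39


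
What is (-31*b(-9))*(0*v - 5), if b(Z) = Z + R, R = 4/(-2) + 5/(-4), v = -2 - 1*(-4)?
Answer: -7595/4 ≈ -1898.8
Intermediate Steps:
v = 2 (v = -2 + 4 = 2)
R = -13/4 (R = 4*(-½) + 5*(-¼) = -2 - 5/4 = -13/4 ≈ -3.2500)
b(Z) = -13/4 + Z (b(Z) = Z - 13/4 = -13/4 + Z)
(-31*b(-9))*(0*v - 5) = (-31*(-13/4 - 9))*(0*2 - 5) = (-31*(-49/4))*(0 - 5) = (1519/4)*(-5) = -7595/4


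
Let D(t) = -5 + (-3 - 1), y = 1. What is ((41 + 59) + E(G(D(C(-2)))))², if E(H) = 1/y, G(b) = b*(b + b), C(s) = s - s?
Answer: 10201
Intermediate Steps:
C(s) = 0
D(t) = -9 (D(t) = -5 - 4 = -9)
G(b) = 2*b² (G(b) = b*(2*b) = 2*b²)
E(H) = 1 (E(H) = 1/1 = 1*1 = 1)
((41 + 59) + E(G(D(C(-2)))))² = ((41 + 59) + 1)² = (100 + 1)² = 101² = 10201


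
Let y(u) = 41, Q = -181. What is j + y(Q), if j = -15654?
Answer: -15613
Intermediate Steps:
j + y(Q) = -15654 + 41 = -15613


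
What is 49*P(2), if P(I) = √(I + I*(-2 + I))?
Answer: 49*√2 ≈ 69.297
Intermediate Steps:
49*P(2) = 49*√(2*(-1 + 2)) = 49*√(2*1) = 49*√2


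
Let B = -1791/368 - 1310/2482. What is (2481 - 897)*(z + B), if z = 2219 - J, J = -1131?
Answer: 151216671771/28543 ≈ 5.2979e+6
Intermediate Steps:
B = -2463671/456688 (B = -1791*1/368 - 1310*1/2482 = -1791/368 - 655/1241 = -2463671/456688 ≈ -5.3946)
z = 3350 (z = 2219 - 1*(-1131) = 2219 + 1131 = 3350)
(2481 - 897)*(z + B) = (2481 - 897)*(3350 - 2463671/456688) = 1584*(1527441129/456688) = 151216671771/28543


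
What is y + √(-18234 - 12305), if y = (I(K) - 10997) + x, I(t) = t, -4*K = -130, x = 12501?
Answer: 3073/2 + I*√30539 ≈ 1536.5 + 174.75*I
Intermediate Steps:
K = 65/2 (K = -¼*(-130) = 65/2 ≈ 32.500)
y = 3073/2 (y = (65/2 - 10997) + 12501 = -21929/2 + 12501 = 3073/2 ≈ 1536.5)
y + √(-18234 - 12305) = 3073/2 + √(-18234 - 12305) = 3073/2 + √(-30539) = 3073/2 + I*√30539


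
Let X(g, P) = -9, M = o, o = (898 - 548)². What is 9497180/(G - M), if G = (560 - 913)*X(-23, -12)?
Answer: -9497180/119323 ≈ -79.592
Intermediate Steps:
o = 122500 (o = 350² = 122500)
M = 122500
G = 3177 (G = (560 - 913)*(-9) = -353*(-9) = 3177)
9497180/(G - M) = 9497180/(3177 - 1*122500) = 9497180/(3177 - 122500) = 9497180/(-119323) = 9497180*(-1/119323) = -9497180/119323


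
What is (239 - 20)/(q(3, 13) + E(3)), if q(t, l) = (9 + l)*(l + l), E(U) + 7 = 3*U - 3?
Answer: 219/571 ≈ 0.38354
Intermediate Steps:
E(U) = -10 + 3*U (E(U) = -7 + (3*U - 3) = -7 + (-3 + 3*U) = -10 + 3*U)
q(t, l) = 2*l*(9 + l) (q(t, l) = (9 + l)*(2*l) = 2*l*(9 + l))
(239 - 20)/(q(3, 13) + E(3)) = (239 - 20)/(2*13*(9 + 13) + (-10 + 3*3)) = 219/(2*13*22 + (-10 + 9)) = 219/(572 - 1) = 219/571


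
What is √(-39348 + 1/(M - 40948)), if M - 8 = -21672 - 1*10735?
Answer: 11*I*√1749451886799/73347 ≈ 198.36*I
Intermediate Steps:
M = -32399 (M = 8 + (-21672 - 1*10735) = 8 + (-21672 - 10735) = 8 - 32407 = -32399)
√(-39348 + 1/(M - 40948)) = √(-39348 + 1/(-32399 - 40948)) = √(-39348 + 1/(-73347)) = √(-39348 - 1/73347) = √(-2886057757/73347) = 11*I*√1749451886799/73347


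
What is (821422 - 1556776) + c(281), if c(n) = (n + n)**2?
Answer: -419510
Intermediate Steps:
c(n) = 4*n**2 (c(n) = (2*n)**2 = 4*n**2)
(821422 - 1556776) + c(281) = (821422 - 1556776) + 4*281**2 = -735354 + 4*78961 = -735354 + 315844 = -419510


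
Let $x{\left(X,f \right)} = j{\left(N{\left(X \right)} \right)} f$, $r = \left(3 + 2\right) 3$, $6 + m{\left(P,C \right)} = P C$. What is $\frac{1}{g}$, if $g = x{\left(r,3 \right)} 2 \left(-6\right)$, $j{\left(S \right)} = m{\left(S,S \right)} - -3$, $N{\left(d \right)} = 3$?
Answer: $- \frac{1}{216} \approx -0.0046296$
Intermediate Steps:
$m{\left(P,C \right)} = -6 + C P$ ($m{\left(P,C \right)} = -6 + P C = -6 + C P$)
$r = 15$ ($r = 5 \cdot 3 = 15$)
$j{\left(S \right)} = -3 + S^{2}$ ($j{\left(S \right)} = \left(-6 + S S\right) - -3 = \left(-6 + S^{2}\right) + 3 = -3 + S^{2}$)
$x{\left(X,f \right)} = 6 f$ ($x{\left(X,f \right)} = \left(-3 + 3^{2}\right) f = \left(-3 + 9\right) f = 6 f$)
$g = -216$ ($g = 6 \cdot 3 \cdot 2 \left(-6\right) = 18 \cdot 2 \left(-6\right) = 36 \left(-6\right) = -216$)
$\frac{1}{g} = \frac{1}{-216} = - \frac{1}{216}$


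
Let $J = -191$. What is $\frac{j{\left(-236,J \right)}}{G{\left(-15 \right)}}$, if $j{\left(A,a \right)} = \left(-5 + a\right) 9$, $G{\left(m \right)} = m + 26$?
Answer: $- \frac{1764}{11} \approx -160.36$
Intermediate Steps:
$G{\left(m \right)} = 26 + m$
$j{\left(A,a \right)} = -45 + 9 a$
$\frac{j{\left(-236,J \right)}}{G{\left(-15 \right)}} = \frac{-45 + 9 \left(-191\right)}{26 - 15} = \frac{-45 - 1719}{11} = \left(-1764\right) \frac{1}{11} = - \frac{1764}{11}$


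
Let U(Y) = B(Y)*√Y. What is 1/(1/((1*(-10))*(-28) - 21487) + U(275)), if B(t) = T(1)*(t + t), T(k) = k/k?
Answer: 21207/37412484126187499 + 1236776334750*√11/37412484126187499 ≈ 0.00010964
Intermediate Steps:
T(k) = 1
B(t) = 2*t (B(t) = 1*(t + t) = 1*(2*t) = 2*t)
U(Y) = 2*Y^(3/2) (U(Y) = (2*Y)*√Y = 2*Y^(3/2))
1/(1/((1*(-10))*(-28) - 21487) + U(275)) = 1/(1/((1*(-10))*(-28) - 21487) + 2*275^(3/2)) = 1/(1/(-10*(-28) - 21487) + 2*(1375*√11)) = 1/(1/(280 - 21487) + 2750*√11) = 1/(1/(-21207) + 2750*√11) = 1/(-1/21207 + 2750*√11)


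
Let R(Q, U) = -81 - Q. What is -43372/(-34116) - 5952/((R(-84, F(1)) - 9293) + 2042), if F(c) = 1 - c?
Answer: 2694889/1287879 ≈ 2.0925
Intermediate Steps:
-43372/(-34116) - 5952/((R(-84, F(1)) - 9293) + 2042) = -43372/(-34116) - 5952/(((-81 - 1*(-84)) - 9293) + 2042) = -43372*(-1/34116) - 5952/(((-81 + 84) - 9293) + 2042) = 10843/8529 - 5952/((3 - 9293) + 2042) = 10843/8529 - 5952/(-9290 + 2042) = 10843/8529 - 5952/(-7248) = 10843/8529 - 5952*(-1/7248) = 10843/8529 + 124/151 = 2694889/1287879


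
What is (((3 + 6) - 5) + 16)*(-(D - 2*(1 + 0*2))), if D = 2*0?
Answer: 40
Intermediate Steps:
D = 0
(((3 + 6) - 5) + 16)*(-(D - 2*(1 + 0*2))) = (((3 + 6) - 5) + 16)*(-(0 - 2*(1 + 0*2))) = ((9 - 5) + 16)*(-(0 - 2*(1 + 0))) = (4 + 16)*(-(0 - 2*1)) = 20*(-(0 - 2)) = 20*(-1*(-2)) = 20*2 = 40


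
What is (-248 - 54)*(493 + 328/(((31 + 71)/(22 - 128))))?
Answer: -2343218/51 ≈ -45945.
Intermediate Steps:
(-248 - 54)*(493 + 328/(((31 + 71)/(22 - 128)))) = -302*(493 + 328/((102/(-106)))) = -302*(493 + 328/((102*(-1/106)))) = -302*(493 + 328/(-51/53)) = -302*(493 + 328*(-53/51)) = -302*(493 - 17384/51) = -302*7759/51 = -2343218/51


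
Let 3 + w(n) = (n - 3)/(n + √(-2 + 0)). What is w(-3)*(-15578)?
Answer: 233670/11 - 93468*I*√2/11 ≈ 21243.0 - 12017.0*I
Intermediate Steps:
w(n) = -3 + (-3 + n)/(n + I*√2) (w(n) = -3 + (n - 3)/(n + √(-2 + 0)) = -3 + (-3 + n)/(n + √(-2)) = -3 + (-3 + n)/(n + I*√2))
w(-3)*(-15578) = ((-3 - 2*(-3) - 3*I*√2)/(-3 + I*√2))*(-15578) = ((-3 + 6 - 3*I*√2)/(-3 + I*√2))*(-15578) = ((3 - 3*I*√2)/(-3 + I*√2))*(-15578) = -15578*(3 - 3*I*√2)/(-3 + I*√2)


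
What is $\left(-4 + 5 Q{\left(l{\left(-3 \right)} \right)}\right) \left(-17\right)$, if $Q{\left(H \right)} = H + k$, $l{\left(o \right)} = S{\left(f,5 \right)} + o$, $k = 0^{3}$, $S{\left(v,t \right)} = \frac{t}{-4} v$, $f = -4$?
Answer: $-102$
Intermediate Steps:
$S{\left(v,t \right)} = - \frac{t v}{4}$ ($S{\left(v,t \right)} = t \left(- \frac{1}{4}\right) v = - \frac{t}{4} v = - \frac{t v}{4}$)
$k = 0$
$l{\left(o \right)} = 5 + o$ ($l{\left(o \right)} = \left(- \frac{1}{4}\right) 5 \left(-4\right) + o = 5 + o$)
$Q{\left(H \right)} = H$ ($Q{\left(H \right)} = H + 0 = H$)
$\left(-4 + 5 Q{\left(l{\left(-3 \right)} \right)}\right) \left(-17\right) = \left(-4 + 5 \left(5 - 3\right)\right) \left(-17\right) = \left(-4 + 5 \cdot 2\right) \left(-17\right) = \left(-4 + 10\right) \left(-17\right) = 6 \left(-17\right) = -102$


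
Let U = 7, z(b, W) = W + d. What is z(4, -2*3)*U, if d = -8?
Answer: -98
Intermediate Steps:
z(b, W) = -8 + W (z(b, W) = W - 8 = -8 + W)
z(4, -2*3)*U = (-8 - 2*3)*7 = (-8 - 6)*7 = -14*7 = -98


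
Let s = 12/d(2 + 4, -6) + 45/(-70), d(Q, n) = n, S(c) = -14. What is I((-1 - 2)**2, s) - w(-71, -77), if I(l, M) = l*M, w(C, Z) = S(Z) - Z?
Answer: -1215/14 ≈ -86.786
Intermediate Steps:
s = -37/14 (s = 12/(-6) + 45/(-70) = 12*(-1/6) + 45*(-1/70) = -2 - 9/14 = -37/14 ≈ -2.6429)
w(C, Z) = -14 - Z
I(l, M) = M*l
I((-1 - 2)**2, s) - w(-71, -77) = -37*(-1 - 2)**2/14 - (-14 - 1*(-77)) = -37/14*(-3)**2 - (-14 + 77) = -37/14*9 - 1*63 = -333/14 - 63 = -1215/14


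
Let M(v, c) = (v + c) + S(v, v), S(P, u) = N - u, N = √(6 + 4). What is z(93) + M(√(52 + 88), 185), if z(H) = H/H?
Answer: 186 + √10 ≈ 189.16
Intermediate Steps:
N = √10 ≈ 3.1623
z(H) = 1
S(P, u) = √10 - u
M(v, c) = c + √10 (M(v, c) = (v + c) + (√10 - v) = (c + v) + (√10 - v) = c + √10)
z(93) + M(√(52 + 88), 185) = 1 + (185 + √10) = 186 + √10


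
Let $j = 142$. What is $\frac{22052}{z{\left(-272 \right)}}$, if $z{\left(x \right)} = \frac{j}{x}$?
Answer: $- \frac{2999072}{71} \approx -42240.0$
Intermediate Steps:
$z{\left(x \right)} = \frac{142}{x}$
$\frac{22052}{z{\left(-272 \right)}} = \frac{22052}{142 \frac{1}{-272}} = \frac{22052}{142 \left(- \frac{1}{272}\right)} = \frac{22052}{- \frac{71}{136}} = 22052 \left(- \frac{136}{71}\right) = - \frac{2999072}{71}$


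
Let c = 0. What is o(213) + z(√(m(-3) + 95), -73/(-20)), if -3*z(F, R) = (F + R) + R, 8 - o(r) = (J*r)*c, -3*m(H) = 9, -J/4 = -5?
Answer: 167/30 - 2*√23/3 ≈ 2.3694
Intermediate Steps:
J = 20 (J = -4*(-5) = 20)
m(H) = -3 (m(H) = -⅓*9 = -3)
o(r) = 8 (o(r) = 8 - 20*r*0 = 8 - 1*0 = 8 + 0 = 8)
z(F, R) = -2*R/3 - F/3 (z(F, R) = -((F + R) + R)/3 = -(F + 2*R)/3 = -2*R/3 - F/3)
o(213) + z(√(m(-3) + 95), -73/(-20)) = 8 + (-(-146)/(3*(-20)) - √(-3 + 95)/3) = 8 + (-(-146)*(-1)/(3*20) - 2*√23/3) = 8 + (-⅔*73/20 - 2*√23/3) = 8 + (-73/30 - 2*√23/3) = 167/30 - 2*√23/3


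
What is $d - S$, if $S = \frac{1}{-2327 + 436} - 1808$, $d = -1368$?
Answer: $\frac{832041}{1891} \approx 440.0$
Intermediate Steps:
$S = - \frac{3418929}{1891}$ ($S = \frac{1}{-1891} - 1808 = - \frac{1}{1891} - 1808 = - \frac{3418929}{1891} \approx -1808.0$)
$d - S = -1368 - - \frac{3418929}{1891} = -1368 + \frac{3418929}{1891} = \frac{832041}{1891}$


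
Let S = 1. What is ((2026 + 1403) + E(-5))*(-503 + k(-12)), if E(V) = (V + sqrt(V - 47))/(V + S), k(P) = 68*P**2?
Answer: 127454369/4 - 9289*I*sqrt(13)/2 ≈ 3.1864e+7 - 16746.0*I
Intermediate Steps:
E(V) = (V + sqrt(-47 + V))/(1 + V) (E(V) = (V + sqrt(V - 47))/(V + 1) = (V + sqrt(-47 + V))/(1 + V))
((2026 + 1403) + E(-5))*(-503 + k(-12)) = ((2026 + 1403) + (-5 + sqrt(-47 - 5))/(1 - 5))*(-503 + 68*(-12)**2) = (3429 + (-5 + sqrt(-52))/(-4))*(-503 + 68*144) = (3429 - (-5 + 2*I*sqrt(13))/4)*(-503 + 9792) = (3429 + (5/4 - I*sqrt(13)/2))*9289 = (13721/4 - I*sqrt(13)/2)*9289 = 127454369/4 - 9289*I*sqrt(13)/2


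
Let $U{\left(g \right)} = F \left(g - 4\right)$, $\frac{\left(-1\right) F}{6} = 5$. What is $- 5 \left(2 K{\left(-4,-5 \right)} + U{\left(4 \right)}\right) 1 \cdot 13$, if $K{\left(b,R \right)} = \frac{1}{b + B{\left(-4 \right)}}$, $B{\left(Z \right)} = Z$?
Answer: $\frac{65}{4} \approx 16.25$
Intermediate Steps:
$F = -30$ ($F = \left(-6\right) 5 = -30$)
$U{\left(g \right)} = 120 - 30 g$ ($U{\left(g \right)} = - 30 \left(g - 4\right) = - 30 \left(-4 + g\right) = 120 - 30 g$)
$K{\left(b,R \right)} = \frac{1}{-4 + b}$ ($K{\left(b,R \right)} = \frac{1}{b - 4} = \frac{1}{-4 + b}$)
$- 5 \left(2 K{\left(-4,-5 \right)} + U{\left(4 \right)}\right) 1 \cdot 13 = - 5 \left(\frac{2}{-4 - 4} + \left(120 - 120\right)\right) 1 \cdot 13 = - 5 \left(\frac{2}{-8} + \left(120 - 120\right)\right) 1 \cdot 13 = - 5 \left(2 \left(- \frac{1}{8}\right) + 0\right) 1 \cdot 13 = - 5 \left(- \frac{1}{4} + 0\right) 1 \cdot 13 = - 5 \left(\left(- \frac{1}{4}\right) 1\right) 13 = \left(-5\right) \left(- \frac{1}{4}\right) 13 = \frac{5}{4} \cdot 13 = \frac{65}{4}$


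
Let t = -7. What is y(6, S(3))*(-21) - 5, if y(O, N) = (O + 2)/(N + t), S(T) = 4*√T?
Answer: 1171 + 672*√3 ≈ 2334.9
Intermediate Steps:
y(O, N) = (2 + O)/(-7 + N) (y(O, N) = (O + 2)/(N - 7) = (2 + O)/(-7 + N))
y(6, S(3))*(-21) - 5 = ((2 + 6)/(-7 + 4*√3))*(-21) - 5 = (8/(-7 + 4*√3))*(-21) - 5 = -168/(-7 + 4*√3) - 5 = -5 - 168/(-7 + 4*√3)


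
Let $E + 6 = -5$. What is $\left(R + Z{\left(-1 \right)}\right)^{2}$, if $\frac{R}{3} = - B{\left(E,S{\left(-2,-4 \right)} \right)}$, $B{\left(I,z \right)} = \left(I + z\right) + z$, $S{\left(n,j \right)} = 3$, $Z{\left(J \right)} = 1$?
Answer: $256$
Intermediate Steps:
$E = -11$ ($E = -6 - 5 = -11$)
$B{\left(I,z \right)} = I + 2 z$
$R = 15$ ($R = 3 \left(- (-11 + 2 \cdot 3)\right) = 3 \left(- (-11 + 6)\right) = 3 \left(\left(-1\right) \left(-5\right)\right) = 3 \cdot 5 = 15$)
$\left(R + Z{\left(-1 \right)}\right)^{2} = \left(15 + 1\right)^{2} = 16^{2} = 256$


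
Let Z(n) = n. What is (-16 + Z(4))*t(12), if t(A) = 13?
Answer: -156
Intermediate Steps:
(-16 + Z(4))*t(12) = (-16 + 4)*13 = -12*13 = -156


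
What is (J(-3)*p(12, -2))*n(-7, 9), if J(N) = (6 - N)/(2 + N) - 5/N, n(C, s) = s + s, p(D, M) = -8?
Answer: 1056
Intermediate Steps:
n(C, s) = 2*s
J(N) = -5/N + (6 - N)/(2 + N) (J(N) = (6 - N)/(2 + N) - 5/N = -5/N + (6 - N)/(2 + N))
(J(-3)*p(12, -2))*n(-7, 9) = (((-10 - 3 - 1*(-3)²)/((-3)*(2 - 3)))*(-8))*(2*9) = (-⅓*(-10 - 3 - 1*9)/(-1)*(-8))*18 = (-⅓*(-1)*(-10 - 3 - 9)*(-8))*18 = (-⅓*(-1)*(-22)*(-8))*18 = -22/3*(-8)*18 = (176/3)*18 = 1056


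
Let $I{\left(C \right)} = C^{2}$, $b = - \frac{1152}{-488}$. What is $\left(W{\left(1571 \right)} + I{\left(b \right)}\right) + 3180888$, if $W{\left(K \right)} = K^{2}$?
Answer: $\frac{21019685545}{3721} \approx 5.6489 \cdot 10^{6}$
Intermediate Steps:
$b = \frac{144}{61}$ ($b = \left(-1152\right) \left(- \frac{1}{488}\right) = \frac{144}{61} \approx 2.3607$)
$\left(W{\left(1571 \right)} + I{\left(b \right)}\right) + 3180888 = \left(1571^{2} + \left(\frac{144}{61}\right)^{2}\right) + 3180888 = \left(2468041 + \frac{20736}{3721}\right) + 3180888 = \frac{9183601297}{3721} + 3180888 = \frac{21019685545}{3721}$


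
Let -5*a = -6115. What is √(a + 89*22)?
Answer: √3181 ≈ 56.400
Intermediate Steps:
a = 1223 (a = -⅕*(-6115) = 1223)
√(a + 89*22) = √(1223 + 89*22) = √(1223 + 1958) = √3181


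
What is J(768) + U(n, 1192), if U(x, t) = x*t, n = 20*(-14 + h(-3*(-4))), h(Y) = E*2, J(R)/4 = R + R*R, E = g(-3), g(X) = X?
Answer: 1885568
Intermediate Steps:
E = -3
J(R) = 4*R + 4*R**2 (J(R) = 4*(R + R*R) = 4*(R + R**2) = 4*R + 4*R**2)
h(Y) = -6 (h(Y) = -3*2 = -6)
n = -400 (n = 20*(-14 - 6) = 20*(-20) = -400)
U(x, t) = t*x
J(768) + U(n, 1192) = 4*768*(1 + 768) + 1192*(-400) = 4*768*769 - 476800 = 2362368 - 476800 = 1885568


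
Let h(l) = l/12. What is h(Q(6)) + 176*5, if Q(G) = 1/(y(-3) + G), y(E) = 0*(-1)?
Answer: 63361/72 ≈ 880.01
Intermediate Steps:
y(E) = 0
Q(G) = 1/G (Q(G) = 1/(0 + G) = 1/G)
h(l) = l/12 (h(l) = l*(1/12) = l/12)
h(Q(6)) + 176*5 = (1/12)/6 + 176*5 = (1/12)*(1/6) + 880 = 1/72 + 880 = 63361/72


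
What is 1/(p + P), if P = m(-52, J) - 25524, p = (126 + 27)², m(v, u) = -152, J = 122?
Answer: -1/2267 ≈ -0.00044111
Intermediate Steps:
p = 23409 (p = 153² = 23409)
P = -25676 (P = -152 - 25524 = -25676)
1/(p + P) = 1/(23409 - 25676) = 1/(-2267) = -1/2267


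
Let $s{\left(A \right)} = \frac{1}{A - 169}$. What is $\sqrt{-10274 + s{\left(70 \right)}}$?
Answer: $\frac{i \sqrt{11188397}}{33} \approx 101.36 i$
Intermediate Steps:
$s{\left(A \right)} = \frac{1}{-169 + A}$
$\sqrt{-10274 + s{\left(70 \right)}} = \sqrt{-10274 + \frac{1}{-169 + 70}} = \sqrt{-10274 + \frac{1}{-99}} = \sqrt{-10274 - \frac{1}{99}} = \sqrt{- \frac{1017127}{99}} = \frac{i \sqrt{11188397}}{33}$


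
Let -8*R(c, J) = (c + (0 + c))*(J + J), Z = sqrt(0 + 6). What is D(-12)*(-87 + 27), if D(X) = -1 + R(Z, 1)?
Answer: 60 + 30*sqrt(6) ≈ 133.48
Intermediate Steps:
Z = sqrt(6) ≈ 2.4495
R(c, J) = -J*c/2 (R(c, J) = -(c + (0 + c))*(J + J)/8 = -(c + c)*2*J/8 = -2*c*2*J/8 = -J*c/2)
D(X) = -1 - sqrt(6)/2 (D(X) = -1 - 1/2*1*sqrt(6) = -1 - sqrt(6)/2)
D(-12)*(-87 + 27) = (-1 - sqrt(6)/2)*(-87 + 27) = (-1 - sqrt(6)/2)*(-60) = 60 + 30*sqrt(6)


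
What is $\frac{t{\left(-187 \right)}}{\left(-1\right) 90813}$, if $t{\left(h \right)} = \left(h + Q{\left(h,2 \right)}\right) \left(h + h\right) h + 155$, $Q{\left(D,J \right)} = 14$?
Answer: $\frac{12099119}{90813} \approx 133.23$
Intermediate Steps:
$t{\left(h \right)} = 155 + 2 h^{2} \left(14 + h\right)$ ($t{\left(h \right)} = \left(h + 14\right) \left(h + h\right) h + 155 = \left(14 + h\right) 2 h h + 155 = 2 h \left(14 + h\right) h + 155 = 2 h^{2} \left(14 + h\right) + 155 = 155 + 2 h^{2} \left(14 + h\right)$)
$\frac{t{\left(-187 \right)}}{\left(-1\right) 90813} = \frac{155 + 2 \left(-187\right)^{3} + 28 \left(-187\right)^{2}}{\left(-1\right) 90813} = \frac{155 + 2 \left(-6539203\right) + 28 \cdot 34969}{-90813} = \left(155 - 13078406 + 979132\right) \left(- \frac{1}{90813}\right) = \left(-12099119\right) \left(- \frac{1}{90813}\right) = \frac{12099119}{90813}$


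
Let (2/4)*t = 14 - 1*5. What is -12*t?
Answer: -216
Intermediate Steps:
t = 18 (t = 2*(14 - 1*5) = 2*(14 - 5) = 2*9 = 18)
-12*t = -12*18 = -216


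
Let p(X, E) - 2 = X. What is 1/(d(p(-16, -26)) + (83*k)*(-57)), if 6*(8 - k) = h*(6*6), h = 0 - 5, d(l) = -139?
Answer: -1/179917 ≈ -5.5581e-6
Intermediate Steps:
p(X, E) = 2 + X
h = -5
k = 38 (k = 8 - (-5)*6*6/6 = 8 - (-5)*36/6 = 8 - ⅙*(-180) = 8 + 30 = 38)
1/(d(p(-16, -26)) + (83*k)*(-57)) = 1/(-139 + (83*38)*(-57)) = 1/(-139 + 3154*(-57)) = 1/(-139 - 179778) = 1/(-179917) = -1/179917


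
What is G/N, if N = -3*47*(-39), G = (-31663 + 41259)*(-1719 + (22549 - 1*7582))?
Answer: 14125312/611 ≈ 23118.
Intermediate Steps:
G = 127127808 (G = 9596*(-1719 + (22549 - 7582)) = 9596*(-1719 + 14967) = 9596*13248 = 127127808)
N = 5499 (N = -141*(-39) = 5499)
G/N = 127127808/5499 = 127127808*(1/5499) = 14125312/611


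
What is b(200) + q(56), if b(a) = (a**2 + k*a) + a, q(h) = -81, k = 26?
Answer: 45319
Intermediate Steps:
b(a) = a**2 + 27*a (b(a) = (a**2 + 26*a) + a = a**2 + 27*a)
b(200) + q(56) = 200*(27 + 200) - 81 = 200*227 - 81 = 45400 - 81 = 45319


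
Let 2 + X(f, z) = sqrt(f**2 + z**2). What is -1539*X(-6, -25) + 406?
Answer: 3484 - 1539*sqrt(661) ≈ -36084.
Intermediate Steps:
X(f, z) = -2 + sqrt(f**2 + z**2)
-1539*X(-6, -25) + 406 = -1539*(-2 + sqrt((-6)**2 + (-25)**2)) + 406 = -1539*(-2 + sqrt(36 + 625)) + 406 = -1539*(-2 + sqrt(661)) + 406 = (3078 - 1539*sqrt(661)) + 406 = 3484 - 1539*sqrt(661)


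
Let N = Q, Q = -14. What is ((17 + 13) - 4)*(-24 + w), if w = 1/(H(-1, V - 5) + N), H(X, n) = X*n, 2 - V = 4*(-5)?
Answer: -19370/31 ≈ -624.84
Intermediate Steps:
V = 22 (V = 2 - 4*(-5) = 2 - 1*(-20) = 2 + 20 = 22)
N = -14
w = -1/31 (w = 1/(-(22 - 5) - 14) = 1/(-1*17 - 14) = 1/(-17 - 14) = 1/(-31) = -1/31 ≈ -0.032258)
((17 + 13) - 4)*(-24 + w) = ((17 + 13) - 4)*(-24 - 1/31) = (30 - 4)*(-745/31) = 26*(-745/31) = -19370/31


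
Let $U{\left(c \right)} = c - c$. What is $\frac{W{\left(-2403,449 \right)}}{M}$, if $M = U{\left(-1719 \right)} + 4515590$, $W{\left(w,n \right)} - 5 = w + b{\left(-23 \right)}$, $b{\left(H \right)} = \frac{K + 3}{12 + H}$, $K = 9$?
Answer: $- \frac{91}{171281} \approx -0.00053129$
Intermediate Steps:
$U{\left(c \right)} = 0$
$b{\left(H \right)} = \frac{12}{12 + H}$ ($b{\left(H \right)} = \frac{9 + 3}{12 + H} = \frac{12}{12 + H}$)
$W{\left(w,n \right)} = \frac{43}{11} + w$ ($W{\left(w,n \right)} = 5 + \left(w + \frac{12}{12 - 23}\right) = 5 + \left(w + \frac{12}{-11}\right) = 5 + \left(w + 12 \left(- \frac{1}{11}\right)\right) = 5 + \left(w - \frac{12}{11}\right) = 5 + \left(- \frac{12}{11} + w\right) = \frac{43}{11} + w$)
$M = 4515590$ ($M = 0 + 4515590 = 4515590$)
$\frac{W{\left(-2403,449 \right)}}{M} = \frac{\frac{43}{11} - 2403}{4515590} = \left(- \frac{26390}{11}\right) \frac{1}{4515590} = - \frac{91}{171281}$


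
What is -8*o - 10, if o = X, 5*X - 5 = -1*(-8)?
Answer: -154/5 ≈ -30.800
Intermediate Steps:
X = 13/5 (X = 1 + (-1*(-8))/5 = 1 + (⅕)*8 = 1 + 8/5 = 13/5 ≈ 2.6000)
o = 13/5 ≈ 2.6000
-8*o - 10 = -8*13/5 - 10 = -104/5 - 10 = -154/5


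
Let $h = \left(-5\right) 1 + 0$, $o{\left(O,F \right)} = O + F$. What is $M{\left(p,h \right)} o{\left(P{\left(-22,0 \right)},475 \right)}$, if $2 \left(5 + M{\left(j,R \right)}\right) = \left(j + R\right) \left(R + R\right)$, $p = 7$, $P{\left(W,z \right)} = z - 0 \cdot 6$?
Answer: $-7125$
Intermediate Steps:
$P{\left(W,z \right)} = z$ ($P{\left(W,z \right)} = z - 0 = z + 0 = z$)
$o{\left(O,F \right)} = F + O$
$h = -5$ ($h = -5 + 0 = -5$)
$M{\left(j,R \right)} = -5 + R \left(R + j\right)$ ($M{\left(j,R \right)} = -5 + \frac{\left(j + R\right) \left(R + R\right)}{2} = -5 + \frac{\left(R + j\right) 2 R}{2} = -5 + \frac{2 R \left(R + j\right)}{2} = -5 + R \left(R + j\right)$)
$M{\left(p,h \right)} o{\left(P{\left(-22,0 \right)},475 \right)} = \left(-5 + \left(-5\right)^{2} - 35\right) \left(475 + 0\right) = \left(-5 + 25 - 35\right) 475 = \left(-15\right) 475 = -7125$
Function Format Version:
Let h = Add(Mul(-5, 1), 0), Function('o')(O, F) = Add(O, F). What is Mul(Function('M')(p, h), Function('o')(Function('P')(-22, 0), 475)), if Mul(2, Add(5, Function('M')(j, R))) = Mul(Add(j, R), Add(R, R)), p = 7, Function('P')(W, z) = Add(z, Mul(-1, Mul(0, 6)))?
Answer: -7125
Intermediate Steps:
Function('P')(W, z) = z (Function('P')(W, z) = Add(z, Mul(-1, 0)) = Add(z, 0) = z)
Function('o')(O, F) = Add(F, O)
h = -5 (h = Add(-5, 0) = -5)
Function('M')(j, R) = Add(-5, Mul(R, Add(R, j))) (Function('M')(j, R) = Add(-5, Mul(Rational(1, 2), Mul(Add(j, R), Add(R, R)))) = Add(-5, Mul(Rational(1, 2), Mul(Add(R, j), Mul(2, R)))) = Add(-5, Mul(Rational(1, 2), Mul(2, R, Add(R, j)))) = Add(-5, Mul(R, Add(R, j))))
Mul(Function('M')(p, h), Function('o')(Function('P')(-22, 0), 475)) = Mul(Add(-5, Pow(-5, 2), Mul(-5, 7)), Add(475, 0)) = Mul(Add(-5, 25, -35), 475) = Mul(-15, 475) = -7125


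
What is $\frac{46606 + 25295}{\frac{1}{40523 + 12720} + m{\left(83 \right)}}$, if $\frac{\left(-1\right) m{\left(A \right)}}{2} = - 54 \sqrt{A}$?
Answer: $- \frac{3828224943}{2744420402941487} + \frac{22013227509136092 \sqrt{83}}{2744420402941487} \approx 73.076$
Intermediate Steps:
$m{\left(A \right)} = 108 \sqrt{A}$ ($m{\left(A \right)} = - 2 \left(- 54 \sqrt{A}\right) = 108 \sqrt{A}$)
$\frac{46606 + 25295}{\frac{1}{40523 + 12720} + m{\left(83 \right)}} = \frac{46606 + 25295}{\frac{1}{40523 + 12720} + 108 \sqrt{83}} = \frac{71901}{\frac{1}{53243} + 108 \sqrt{83}}$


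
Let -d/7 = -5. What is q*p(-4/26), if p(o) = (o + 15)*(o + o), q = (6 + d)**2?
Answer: -1297732/169 ≈ -7678.9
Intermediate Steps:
d = 35 (d = -7*(-5) = 35)
q = 1681 (q = (6 + 35)**2 = 41**2 = 1681)
p(o) = 2*o*(15 + o) (p(o) = (15 + o)*(2*o) = 2*o*(15 + o))
q*p(-4/26) = 1681*(2*(-4/26)*(15 - 4/26)) = 1681*(2*(-4*1/26)*(15 - 4*1/26)) = 1681*(2*(-2/13)*(15 - 2/13)) = 1681*(2*(-2/13)*(193/13)) = 1681*(-772/169) = -1297732/169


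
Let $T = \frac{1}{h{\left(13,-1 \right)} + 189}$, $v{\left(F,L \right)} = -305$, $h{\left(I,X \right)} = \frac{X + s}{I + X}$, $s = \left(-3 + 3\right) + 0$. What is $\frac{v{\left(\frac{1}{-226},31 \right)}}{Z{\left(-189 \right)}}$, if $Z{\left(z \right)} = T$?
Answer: $- \frac{691435}{12} \approx -57620.0$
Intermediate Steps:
$s = 0$ ($s = 0 + 0 = 0$)
$h{\left(I,X \right)} = \frac{X}{I + X}$ ($h{\left(I,X \right)} = \frac{X + 0}{I + X} = \frac{X}{I + X}$)
$T = \frac{12}{2267}$ ($T = \frac{1}{- \frac{1}{13 - 1} + 189} = \frac{1}{- \frac{1}{12} + 189} = \frac{1}{\frac{2267}{12}} = \frac{12}{2267} \approx 0.0052933$)
$Z{\left(z \right)} = \frac{12}{2267}$
$\frac{v{\left(\frac{1}{-226},31 \right)}}{Z{\left(-189 \right)}} = - \frac{305}{\frac{12}{2267}} = \left(-305\right) \frac{2267}{12} = - \frac{691435}{12}$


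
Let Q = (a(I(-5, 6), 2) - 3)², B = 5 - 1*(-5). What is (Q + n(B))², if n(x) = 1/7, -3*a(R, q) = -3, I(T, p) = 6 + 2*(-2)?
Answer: 841/49 ≈ 17.163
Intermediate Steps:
B = 10 (B = 5 + 5 = 10)
I(T, p) = 2 (I(T, p) = 6 - 4 = 2)
a(R, q) = 1 (a(R, q) = -⅓*(-3) = 1)
Q = 4 (Q = (1 - 3)² = (-2)² = 4)
n(x) = ⅐
(Q + n(B))² = (4 + ⅐)² = (29/7)² = 841/49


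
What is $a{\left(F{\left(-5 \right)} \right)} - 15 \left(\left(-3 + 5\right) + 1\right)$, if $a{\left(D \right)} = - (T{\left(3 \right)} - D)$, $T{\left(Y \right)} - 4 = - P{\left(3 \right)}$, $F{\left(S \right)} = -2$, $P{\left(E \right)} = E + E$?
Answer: $-45$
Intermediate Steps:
$P{\left(E \right)} = 2 E$
$T{\left(Y \right)} = -2$ ($T{\left(Y \right)} = 4 - 2 \cdot 3 = 4 - 6 = -2$)
$a{\left(D \right)} = 2 + D$ ($a{\left(D \right)} = - (-2 - D) = 2 + D$)
$a{\left(F{\left(-5 \right)} \right)} - 15 \left(\left(-3 + 5\right) + 1\right) = \left(2 - 2\right) - 15 \left(\left(-3 + 5\right) + 1\right) = 0 - 15 \left(2 + 1\right) = 0 - 45 = -45$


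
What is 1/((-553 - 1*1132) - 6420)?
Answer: -1/8105 ≈ -0.00012338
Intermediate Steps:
1/((-553 - 1*1132) - 6420) = 1/((-553 - 1132) - 6420) = 1/(-1685 - 6420) = 1/(-8105) = -1/8105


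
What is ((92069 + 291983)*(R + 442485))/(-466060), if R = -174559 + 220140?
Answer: -46860680858/116515 ≈ -4.0219e+5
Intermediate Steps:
R = 45581
((92069 + 291983)*(R + 442485))/(-466060) = ((92069 + 291983)*(45581 + 442485))/(-466060) = (384052*488066)*(-1/466060) = 187442723432*(-1/466060) = -46860680858/116515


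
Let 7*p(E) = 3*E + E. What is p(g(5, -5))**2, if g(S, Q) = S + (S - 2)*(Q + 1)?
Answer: 16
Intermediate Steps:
g(S, Q) = S + (1 + Q)*(-2 + S) (g(S, Q) = S + (-2 + S)*(1 + Q) = S + (1 + Q)*(-2 + S))
p(E) = 4*E/7 (p(E) = (3*E + E)/7 = (4*E)/7 = 4*E/7)
p(g(5, -5))**2 = (4*(-2 - 2*(-5) + 2*5 - 5*5)/7)**2 = (4*(-2 + 10 + 10 - 25)/7)**2 = ((4/7)*(-7))**2 = (-4)**2 = 16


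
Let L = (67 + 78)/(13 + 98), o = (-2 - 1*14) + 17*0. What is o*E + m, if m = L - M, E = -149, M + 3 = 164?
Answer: 246898/111 ≈ 2224.3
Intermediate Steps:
M = 161 (M = -3 + 164 = 161)
o = -16 (o = (-2 - 14) + 0 = -16 + 0 = -16)
L = 145/111 ≈ 1.3063
m = -17726/111 (m = 145/111 - 1*161 = 145/111 - 161 = -17726/111 ≈ -159.69)
o*E + m = -16*(-149) - 17726/111 = 2384 - 17726/111 = 246898/111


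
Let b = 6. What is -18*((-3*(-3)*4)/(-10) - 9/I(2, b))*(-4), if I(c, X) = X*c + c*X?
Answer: -1431/5 ≈ -286.20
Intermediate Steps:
I(c, X) = 2*X*c (I(c, X) = X*c + X*c = 2*X*c)
-18*((-3*(-3)*4)/(-10) - 9/I(2, b))*(-4) = -18*((-3*(-3)*4)/(-10) - 9/(2*6*2))*(-4) = -18*((9*4)*(-⅒) - 9/24)*(-4) = -18*(36*(-⅒) - 9*1/24)*(-4) = -18*(-18/5 - 3/8)*(-4) = -18*(-159/40)*(-4) = (1431/20)*(-4) = -1431/5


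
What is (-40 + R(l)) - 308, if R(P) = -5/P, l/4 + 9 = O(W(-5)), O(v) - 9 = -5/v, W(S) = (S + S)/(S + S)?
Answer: -1391/4 ≈ -347.75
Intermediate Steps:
W(S) = 1 (W(S) = (2*S)/((2*S)) = (2*S)*(1/(2*S)) = 1)
O(v) = 9 - 5/v
l = -20 (l = -36 + 4*(9 - 5/1) = -36 + 4*(9 - 5*1) = -36 + 4*(9 - 5) = -36 + 4*4 = -36 + 16 = -20)
(-40 + R(l)) - 308 = (-40 - 5/(-20)) - 308 = (-40 - 5*(-1/20)) - 308 = (-40 + ¼) - 308 = -159/4 - 308 = -1391/4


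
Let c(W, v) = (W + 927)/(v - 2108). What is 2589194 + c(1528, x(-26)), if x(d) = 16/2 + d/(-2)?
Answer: 5403645423/2087 ≈ 2.5892e+6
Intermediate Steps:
x(d) = 8 - d/2 (x(d) = 16*(½) + d*(-½) = 8 - d/2)
c(W, v) = (927 + W)/(-2108 + v)
2589194 + c(1528, x(-26)) = 2589194 + (927 + 1528)/(-2108 + (8 - ½*(-26))) = 2589194 + 2455/(-2108 + (8 + 13)) = 2589194 + 2455/(-2108 + 21) = 2589194 + 2455/(-2087) = 2589194 - 1/2087*2455 = 2589194 - 2455/2087 = 5403645423/2087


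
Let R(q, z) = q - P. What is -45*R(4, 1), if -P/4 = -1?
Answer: 0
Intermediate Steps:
P = 4 (P = -4*(-1) = 4)
R(q, z) = -4 + q (R(q, z) = q - 1*4 = q - 4 = -4 + q)
-45*R(4, 1) = -45*(-4 + 4) = -45*0 = 0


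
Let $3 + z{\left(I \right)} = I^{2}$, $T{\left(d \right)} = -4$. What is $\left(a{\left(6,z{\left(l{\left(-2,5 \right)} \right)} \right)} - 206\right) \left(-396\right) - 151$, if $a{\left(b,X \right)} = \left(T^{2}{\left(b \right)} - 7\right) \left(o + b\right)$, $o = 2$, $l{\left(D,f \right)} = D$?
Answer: $52913$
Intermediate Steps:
$z{\left(I \right)} = -3 + I^{2}$
$a{\left(b,X \right)} = 18 + 9 b$ ($a{\left(b,X \right)} = \left(\left(-4\right)^{2} - 7\right) \left(2 + b\right) = \left(16 - 7\right) \left(2 + b\right) = 9 \left(2 + b\right) = 18 + 9 b$)
$\left(a{\left(6,z{\left(l{\left(-2,5 \right)} \right)} \right)} - 206\right) \left(-396\right) - 151 = \left(\left(18 + 9 \cdot 6\right) - 206\right) \left(-396\right) - 151 = \left(\left(18 + 54\right) - 206\right) \left(-396\right) - 151 = \left(72 - 206\right) \left(-396\right) - 151 = \left(-134\right) \left(-396\right) - 151 = 53064 - 151 = 52913$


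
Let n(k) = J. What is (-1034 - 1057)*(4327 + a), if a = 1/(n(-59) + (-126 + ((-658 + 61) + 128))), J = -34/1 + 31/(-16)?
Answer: -30445691153/3365 ≈ -9.0478e+6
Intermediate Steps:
J = -575/16 (J = -34*1 + 31*(-1/16) = -34 - 31/16 = -575/16 ≈ -35.938)
n(k) = -575/16
a = -16/10095 (a = 1/(-575/16 + (-126 + ((-658 + 61) + 128))) = 1/(-575/16 + (-126 + (-597 + 128))) = 1/(-575/16 + (-126 - 469)) = 1/(-575/16 - 595) = 1/(-10095/16) = -16/10095 ≈ -0.0015849)
(-1034 - 1057)*(4327 + a) = (-1034 - 1057)*(4327 - 16/10095) = -2091*43681049/10095 = -30445691153/3365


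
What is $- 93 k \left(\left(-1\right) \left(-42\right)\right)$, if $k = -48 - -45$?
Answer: $11718$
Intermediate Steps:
$k = -3$ ($k = -48 + 45 = -3$)
$- 93 k \left(\left(-1\right) \left(-42\right)\right) = \left(-93\right) \left(-3\right) \left(\left(-1\right) \left(-42\right)\right) = 279 \cdot 42 = 11718$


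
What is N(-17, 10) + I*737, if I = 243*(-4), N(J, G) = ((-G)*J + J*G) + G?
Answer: -716354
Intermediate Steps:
N(J, G) = G (N(J, G) = (-G*J + G*J) + G = 0 + G = G)
I = -972
N(-17, 10) + I*737 = 10 - 972*737 = 10 - 716364 = -716354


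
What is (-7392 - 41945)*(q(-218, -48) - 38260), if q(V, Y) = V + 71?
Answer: 1894886159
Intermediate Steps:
q(V, Y) = 71 + V
(-7392 - 41945)*(q(-218, -48) - 38260) = (-7392 - 41945)*((71 - 218) - 38260) = -49337*(-147 - 38260) = -49337*(-38407) = 1894886159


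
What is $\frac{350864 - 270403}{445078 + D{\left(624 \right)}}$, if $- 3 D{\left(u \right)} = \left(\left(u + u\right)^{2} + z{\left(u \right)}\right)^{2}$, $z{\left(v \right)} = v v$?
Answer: $- \frac{80461}{1263446799722} \approx -6.3684 \cdot 10^{-8}$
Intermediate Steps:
$z{\left(v \right)} = v^{2}$
$D{\left(u \right)} = - \frac{25 u^{4}}{3}$ ($D{\left(u \right)} = - \frac{\left(\left(u + u\right)^{2} + u^{2}\right)^{2}}{3} = - \frac{\left(\left(2 u\right)^{2} + u^{2}\right)^{2}}{3} = - \frac{\left(4 u^{2} + u^{2}\right)^{2}}{3} = - \frac{\left(5 u^{2}\right)^{2}}{3} = - \frac{25 u^{4}}{3}$)
$\frac{350864 - 270403}{445078 + D{\left(624 \right)}} = \frac{350864 - 270403}{445078 - \frac{25 \cdot 624^{4}}{3}} = \frac{80461}{445078 - 1263447244800} = \frac{80461}{-1263446799722} = 80461 \left(- \frac{1}{1263446799722}\right) = - \frac{80461}{1263446799722}$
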